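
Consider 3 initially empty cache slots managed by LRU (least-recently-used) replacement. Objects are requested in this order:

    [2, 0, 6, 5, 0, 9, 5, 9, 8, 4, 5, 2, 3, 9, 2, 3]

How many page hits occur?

5

2 → fault, frames (2)
0 → fault, frames (2 0)
6 → fault, frames (2 0 6)
5 → fault, evict 2, frames (0 6 5)
0 → hit
9 → fault, evict 6, frames (5 0 9)
5 → hit
9 → hit
8 → fault, evict 0, frames (5 9 8)
4 → fault, evict 5, frames (9 8 4)
5 → fault, evict 9, frames (8 4 5)
2 → fault, evict 8, frames (4 5 2)
3 → fault, evict 4, frames (5 2 3)
9 → fault, evict 5, frames (2 3 9)
2 → hit
3 → hit
Hits: 5.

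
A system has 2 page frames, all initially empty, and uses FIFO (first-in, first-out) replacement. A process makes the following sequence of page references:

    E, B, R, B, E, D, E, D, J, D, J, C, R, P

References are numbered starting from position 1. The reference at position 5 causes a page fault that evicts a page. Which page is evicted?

pos 1: E → miss, frames [E]
pos 2: B → miss, frames [E, B]
pos 3: R → miss, evict E, frames [B, R]
pos 4: B → hit
pos 5: E → miss, evict B, frames [R, E]
At position 5, page B is evicted.

B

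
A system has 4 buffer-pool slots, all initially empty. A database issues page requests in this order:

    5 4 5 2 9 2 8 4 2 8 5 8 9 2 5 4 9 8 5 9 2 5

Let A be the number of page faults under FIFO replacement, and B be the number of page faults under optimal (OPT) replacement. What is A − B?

1

Under FIFO: F F . F F . F . . . F . . . . F . . . . F . → 8 faults.
Under OPT: F F . F F . F . . . . . F . . . . F . . . . → 7 faults.
A − B = 8 − 7 = 1.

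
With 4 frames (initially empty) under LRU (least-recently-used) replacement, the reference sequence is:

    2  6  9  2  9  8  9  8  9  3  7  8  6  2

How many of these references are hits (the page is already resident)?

6

2 → miss, frames (2)
6 → miss, frames (2 6)
9 → miss, frames (2 6 9)
2 → hit
9 → hit
8 → miss, frames (6 2 9 8)
9 → hit
8 → hit
9 → hit
3 → miss, evict 6, frames (2 8 9 3)
7 → miss, evict 2, frames (8 9 3 7)
8 → hit
6 → miss, evict 9, frames (3 7 8 6)
2 → miss, evict 3, frames (7 8 6 2)
Hits: 6.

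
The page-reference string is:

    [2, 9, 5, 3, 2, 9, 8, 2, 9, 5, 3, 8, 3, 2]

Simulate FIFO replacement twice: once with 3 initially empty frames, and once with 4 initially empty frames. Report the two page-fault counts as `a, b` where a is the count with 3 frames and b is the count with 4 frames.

10, 11

3 frames: F F F F F F F . . F F . . F → 10 faults.
4 frames: F F F F . . F F F F F F . F → 11 faults.
11 > 10: adding a frame increased faults — Belady's anomaly.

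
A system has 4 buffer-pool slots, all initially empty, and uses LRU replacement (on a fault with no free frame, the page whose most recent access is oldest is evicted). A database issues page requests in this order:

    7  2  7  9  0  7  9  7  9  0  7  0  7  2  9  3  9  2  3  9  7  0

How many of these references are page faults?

6

7 -> fault, frames [7]
2 -> fault, frames [7, 2]
7 -> hit
9 -> fault, frames [2, 7, 9]
0 -> fault, frames [2, 7, 9, 0]
7 -> hit
9 -> hit
7 -> hit
9 -> hit
0 -> hit
7 -> hit
0 -> hit
7 -> hit
2 -> hit
9 -> hit
3 -> fault, evict 0, frames [7, 2, 9, 3]
9 -> hit
2 -> hit
3 -> hit
9 -> hit
7 -> hit
0 -> fault, evict 2, frames [3, 9, 7, 0]
Page faults: 6.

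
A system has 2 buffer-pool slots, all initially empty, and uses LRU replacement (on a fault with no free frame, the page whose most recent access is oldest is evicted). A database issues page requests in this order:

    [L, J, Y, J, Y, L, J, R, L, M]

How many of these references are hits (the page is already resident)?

2

L -> miss, frames {L}
J -> miss, frames {L,J}
Y -> miss, evict L, frames {J,Y}
J -> hit
Y -> hit
L -> miss, evict J, frames {Y,L}
J -> miss, evict Y, frames {L,J}
R -> miss, evict L, frames {J,R}
L -> miss, evict J, frames {R,L}
M -> miss, evict R, frames {L,M}
Hits: 2.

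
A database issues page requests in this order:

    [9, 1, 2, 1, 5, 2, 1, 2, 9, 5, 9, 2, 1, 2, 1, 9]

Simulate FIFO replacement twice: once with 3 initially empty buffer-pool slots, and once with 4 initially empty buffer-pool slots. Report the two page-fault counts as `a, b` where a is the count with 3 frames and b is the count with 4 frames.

3 frames: F F F . F . . . F . . . F F . . → 7 faults.
4 frames: F F F . F . . . . . . . . . . . → 4 faults.
4 < 7: adding a frame reduced faults, as is typical.

7, 4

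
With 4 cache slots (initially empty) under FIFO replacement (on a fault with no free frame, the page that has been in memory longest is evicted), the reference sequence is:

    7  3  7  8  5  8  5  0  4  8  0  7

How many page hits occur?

5

7 → miss, frames {7}
3 → miss, frames {7,3}
7 → hit
8 → miss, frames {7,3,8}
5 → miss, frames {7,3,8,5}
8 → hit
5 → hit
0 → miss, evict 7, frames {3,8,5,0}
4 → miss, evict 3, frames {8,5,0,4}
8 → hit
0 → hit
7 → miss, evict 8, frames {5,0,4,7}
Hits: 5.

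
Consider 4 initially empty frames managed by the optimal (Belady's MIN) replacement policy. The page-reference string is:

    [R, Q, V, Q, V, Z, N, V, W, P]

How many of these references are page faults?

7

R → miss, frames [R]
Q → miss, frames [R, Q]
V → miss, frames [R, Q, V]
Q → hit
V → hit
Z → miss, frames [R, Q, V, Z]
N → miss, evict Z, frames [R, Q, V, N]
V → hit
W → miss, evict N, frames [R, Q, V, W]
P → miss, evict W, frames [R, Q, V, P]
Page faults: 7.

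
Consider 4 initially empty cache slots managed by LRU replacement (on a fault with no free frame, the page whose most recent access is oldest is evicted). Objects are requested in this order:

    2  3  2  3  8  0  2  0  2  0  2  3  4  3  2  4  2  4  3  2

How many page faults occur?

2 → fault, frames (2)
3 → fault, frames (2 3)
2 → hit
3 → hit
8 → fault, frames (2 3 8)
0 → fault, frames (2 3 8 0)
2 → hit
0 → hit
2 → hit
0 → hit
2 → hit
3 → hit
4 → fault, evict 8, frames (0 2 3 4)
3 → hit
2 → hit
4 → hit
2 → hit
4 → hit
3 → hit
2 → hit
Page faults: 5.

5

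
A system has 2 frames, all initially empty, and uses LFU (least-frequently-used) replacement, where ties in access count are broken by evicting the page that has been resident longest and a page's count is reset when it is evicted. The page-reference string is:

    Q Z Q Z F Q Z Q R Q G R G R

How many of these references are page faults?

Q → miss, frames (Q)
Z → miss, frames (Q Z)
Q → hit
Z → hit
F → miss, evict Q, frames (Z F)
Q → miss, evict F, frames (Z Q)
Z → hit
Q → hit
R → miss, evict Q, frames (Z R)
Q → miss, evict R, frames (Z Q)
G → miss, evict Q, frames (Z G)
R → miss, evict G, frames (Z R)
G → miss, evict R, frames (Z G)
R → miss, evict G, frames (Z R)
Page faults: 10.

10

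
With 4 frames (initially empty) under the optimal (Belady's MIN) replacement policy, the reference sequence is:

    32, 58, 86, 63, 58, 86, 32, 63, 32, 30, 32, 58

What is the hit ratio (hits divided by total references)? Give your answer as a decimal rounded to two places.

32 -> miss, frames {32}
58 -> miss, frames {32,58}
86 -> miss, frames {32,58,86}
63 -> miss, frames {32,58,86,63}
58 -> hit
86 -> hit
32 -> hit
63 -> hit
32 -> hit
30 -> miss, evict 63, frames {32,58,86,30}
32 -> hit
58 -> hit
Hits: 7 of 12 references → 7/12 = 0.5833.

0.58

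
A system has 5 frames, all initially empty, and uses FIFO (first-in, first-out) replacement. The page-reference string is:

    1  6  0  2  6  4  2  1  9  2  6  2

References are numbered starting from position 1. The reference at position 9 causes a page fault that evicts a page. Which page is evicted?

pos 1: 1 → fault, frames [1]
pos 2: 6 → fault, frames [1, 6]
pos 3: 0 → fault, frames [1, 6, 0]
pos 4: 2 → fault, frames [1, 6, 0, 2]
pos 5: 6 → hit
pos 6: 4 → fault, frames [1, 6, 0, 2, 4]
pos 7: 2 → hit
pos 8: 1 → hit
pos 9: 9 → fault, evict 1, frames [6, 0, 2, 4, 9]
At position 9, page 1 is evicted.

1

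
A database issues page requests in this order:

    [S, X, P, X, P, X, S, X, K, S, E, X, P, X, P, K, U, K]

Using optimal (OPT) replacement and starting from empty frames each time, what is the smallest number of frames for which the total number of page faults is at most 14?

2

f=1: 18 faults
f=2: 10 faults
f=3: 7 faults
f=4: 6 faults
f=5: 6 faults
f=6: 6 faults
Smallest f with faults ≤ 14 is 2.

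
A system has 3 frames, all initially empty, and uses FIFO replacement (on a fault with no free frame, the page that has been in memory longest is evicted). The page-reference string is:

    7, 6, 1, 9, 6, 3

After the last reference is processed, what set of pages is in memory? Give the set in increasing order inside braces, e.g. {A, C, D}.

7: fault, frames [7]
6: fault, frames [7, 6]
1: fault, frames [7, 6, 1]
9: fault, evict 7, frames [6, 1, 9]
6: hit
3: fault, evict 6, frames [1, 9, 3]

{1, 3, 9}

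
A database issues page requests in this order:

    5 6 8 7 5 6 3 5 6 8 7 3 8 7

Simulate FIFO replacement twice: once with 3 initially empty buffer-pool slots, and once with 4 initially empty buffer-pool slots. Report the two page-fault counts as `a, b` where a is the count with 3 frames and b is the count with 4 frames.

9, 10

3 frames: F F F F F F F . . F F . . . → 9 faults.
4 frames: F F F F . . F F F F F F . . → 10 faults.
10 > 9: adding a frame increased faults — Belady's anomaly.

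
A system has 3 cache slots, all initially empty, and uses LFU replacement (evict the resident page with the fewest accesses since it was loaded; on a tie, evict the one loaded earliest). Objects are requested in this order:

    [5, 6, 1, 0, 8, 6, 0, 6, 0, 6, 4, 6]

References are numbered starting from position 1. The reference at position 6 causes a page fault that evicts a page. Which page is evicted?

1

pos 1: 5 -> miss, frames [5]
pos 2: 6 -> miss, frames [5, 6]
pos 3: 1 -> miss, frames [5, 6, 1]
pos 4: 0 -> miss, evict 5, frames [6, 1, 0]
pos 5: 8 -> miss, evict 6, frames [1, 0, 8]
pos 6: 6 -> miss, evict 1, frames [0, 8, 6]
At position 6, page 1 is evicted.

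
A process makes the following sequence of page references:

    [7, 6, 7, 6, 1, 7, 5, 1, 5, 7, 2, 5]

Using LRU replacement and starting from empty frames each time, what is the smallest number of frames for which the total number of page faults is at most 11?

2

f=1: 12 faults
f=2: 9 faults
f=3: 5 faults
f=4: 5 faults
f=5: 5 faults
Smallest f with faults ≤ 11 is 2.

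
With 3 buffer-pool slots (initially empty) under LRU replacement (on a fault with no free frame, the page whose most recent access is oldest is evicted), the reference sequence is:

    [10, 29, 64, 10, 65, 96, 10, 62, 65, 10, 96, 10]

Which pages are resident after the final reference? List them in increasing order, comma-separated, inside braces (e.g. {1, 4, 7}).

10 → miss, frames [10]
29 → miss, frames [10, 29]
64 → miss, frames [10, 29, 64]
10 → hit
65 → miss, evict 29, frames [64, 10, 65]
96 → miss, evict 64, frames [10, 65, 96]
10 → hit
62 → miss, evict 65, frames [96, 10, 62]
65 → miss, evict 96, frames [10, 62, 65]
10 → hit
96 → miss, evict 62, frames [65, 10, 96]
10 → hit

{10, 65, 96}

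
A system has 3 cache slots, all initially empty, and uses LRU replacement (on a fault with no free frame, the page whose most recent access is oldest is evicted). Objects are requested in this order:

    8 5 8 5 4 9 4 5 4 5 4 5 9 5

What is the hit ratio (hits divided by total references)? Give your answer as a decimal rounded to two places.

0.71

8 → fault, frames [8]
5 → fault, frames [8, 5]
8 → hit
5 → hit
4 → fault, frames [8, 5, 4]
9 → fault, evict 8, frames [5, 4, 9]
4 → hit
5 → hit
4 → hit
5 → hit
4 → hit
5 → hit
9 → hit
5 → hit
Hits: 10 of 14 references → 10/14 = 0.7143.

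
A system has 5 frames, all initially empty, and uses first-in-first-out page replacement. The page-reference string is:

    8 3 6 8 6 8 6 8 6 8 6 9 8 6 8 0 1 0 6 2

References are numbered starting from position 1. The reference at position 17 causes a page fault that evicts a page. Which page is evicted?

pos 1: 8 -> fault, frames {8}
pos 2: 3 -> fault, frames {8,3}
pos 3: 6 -> fault, frames {8,3,6}
pos 4: 8 -> hit
pos 5: 6 -> hit
pos 6: 8 -> hit
pos 7: 6 -> hit
pos 8: 8 -> hit
pos 9: 6 -> hit
pos 10: 8 -> hit
pos 11: 6 -> hit
pos 12: 9 -> fault, frames {8,3,6,9}
pos 13: 8 -> hit
pos 14: 6 -> hit
pos 15: 8 -> hit
pos 16: 0 -> fault, frames {8,3,6,9,0}
pos 17: 1 -> fault, evict 8, frames {3,6,9,0,1}
At position 17, page 8 is evicted.

8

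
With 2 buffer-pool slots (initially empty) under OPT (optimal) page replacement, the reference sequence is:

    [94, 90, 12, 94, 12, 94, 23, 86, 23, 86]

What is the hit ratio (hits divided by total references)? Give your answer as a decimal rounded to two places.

94: fault, frames (94)
90: fault, frames (94 90)
12: fault, evict 90, frames (94 12)
94: hit
12: hit
94: hit
23: fault, evict 12, frames (94 23)
86: fault, evict 94, frames (23 86)
23: hit
86: hit
Hits: 5 of 10 references → 5/10 = 0.5000.

0.50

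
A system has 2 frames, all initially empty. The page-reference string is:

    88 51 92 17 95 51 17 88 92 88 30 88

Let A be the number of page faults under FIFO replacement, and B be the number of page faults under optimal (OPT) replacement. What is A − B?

Under FIFO: F F F F F F F F F . F F → 11 faults.
Under OPT: F F F F F . F F F . F . → 9 faults.
A − B = 11 − 9 = 2.

2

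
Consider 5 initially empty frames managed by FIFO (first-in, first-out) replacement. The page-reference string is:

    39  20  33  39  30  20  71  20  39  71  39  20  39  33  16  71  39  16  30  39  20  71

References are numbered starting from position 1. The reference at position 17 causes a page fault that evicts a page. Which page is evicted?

20

pos 1: 39 → miss, frames [39]
pos 2: 20 → miss, frames [39, 20]
pos 3: 33 → miss, frames [39, 20, 33]
pos 4: 39 → hit
pos 5: 30 → miss, frames [39, 20, 33, 30]
pos 6: 20 → hit
pos 7: 71 → miss, frames [39, 20, 33, 30, 71]
pos 8: 20 → hit
pos 9: 39 → hit
pos 10: 71 → hit
pos 11: 39 → hit
pos 12: 20 → hit
pos 13: 39 → hit
pos 14: 33 → hit
pos 15: 16 → miss, evict 39, frames [20, 33, 30, 71, 16]
pos 16: 71 → hit
pos 17: 39 → miss, evict 20, frames [33, 30, 71, 16, 39]
At position 17, page 20 is evicted.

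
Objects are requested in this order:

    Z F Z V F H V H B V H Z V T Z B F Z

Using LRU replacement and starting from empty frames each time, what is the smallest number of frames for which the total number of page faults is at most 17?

f=1: 18 faults
f=2: 16 faults
f=3: 9 faults
f=4: 9 faults
f=5: 7 faults
f=6: 6 faults
Smallest f with faults ≤ 17 is 2.

2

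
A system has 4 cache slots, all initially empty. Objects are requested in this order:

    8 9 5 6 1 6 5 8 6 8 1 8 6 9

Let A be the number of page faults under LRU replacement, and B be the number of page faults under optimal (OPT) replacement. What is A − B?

1

Under LRU: F F F F F . . F . . . . . F → 7 faults.
Under OPT: F F F F F . . . . . . . . F → 6 faults.
A − B = 7 − 6 = 1.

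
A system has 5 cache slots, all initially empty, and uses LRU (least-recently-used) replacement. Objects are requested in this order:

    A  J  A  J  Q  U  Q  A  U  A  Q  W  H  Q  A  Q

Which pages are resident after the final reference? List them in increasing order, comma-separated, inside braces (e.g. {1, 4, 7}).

{A, H, Q, U, W}

A -> fault, frames {A}
J -> fault, frames {A,J}
A -> hit
J -> hit
Q -> fault, frames {A,J,Q}
U -> fault, frames {A,J,Q,U}
Q -> hit
A -> hit
U -> hit
A -> hit
Q -> hit
W -> fault, frames {J,U,A,Q,W}
H -> fault, evict J, frames {U,A,Q,W,H}
Q -> hit
A -> hit
Q -> hit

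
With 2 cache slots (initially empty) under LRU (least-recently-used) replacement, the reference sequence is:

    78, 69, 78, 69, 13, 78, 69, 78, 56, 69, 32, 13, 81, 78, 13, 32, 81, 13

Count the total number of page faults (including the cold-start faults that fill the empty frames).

78 → fault, frames {78}
69 → fault, frames {78,69}
78 → hit
69 → hit
13 → fault, evict 78, frames {69,13}
78 → fault, evict 69, frames {13,78}
69 → fault, evict 13, frames {78,69}
78 → hit
56 → fault, evict 69, frames {78,56}
69 → fault, evict 78, frames {56,69}
32 → fault, evict 56, frames {69,32}
13 → fault, evict 69, frames {32,13}
81 → fault, evict 32, frames {13,81}
78 → fault, evict 13, frames {81,78}
13 → fault, evict 81, frames {78,13}
32 → fault, evict 78, frames {13,32}
81 → fault, evict 13, frames {32,81}
13 → fault, evict 32, frames {81,13}
Page faults: 15.

15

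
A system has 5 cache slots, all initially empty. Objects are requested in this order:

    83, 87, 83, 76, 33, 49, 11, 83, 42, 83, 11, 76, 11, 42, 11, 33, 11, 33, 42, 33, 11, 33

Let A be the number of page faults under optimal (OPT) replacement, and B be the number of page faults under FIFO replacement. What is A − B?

Under OPT: F F . F F F F . F . . . . . . . . . . . . . → 7 faults.
Under FIFO: F F . F F F F F F . . F . . . F . . . . . . → 10 faults.
A − B = 7 − 10 = -3.

-3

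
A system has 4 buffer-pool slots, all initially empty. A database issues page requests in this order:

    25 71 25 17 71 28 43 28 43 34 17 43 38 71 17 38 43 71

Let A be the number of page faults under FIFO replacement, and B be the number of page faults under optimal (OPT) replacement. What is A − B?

Under FIFO: F F . F . F F . . F . . F F F . F . → 10 faults.
Under OPT: F F . F . F F . . F . . F . . . . . → 7 faults.
A − B = 10 − 7 = 3.

3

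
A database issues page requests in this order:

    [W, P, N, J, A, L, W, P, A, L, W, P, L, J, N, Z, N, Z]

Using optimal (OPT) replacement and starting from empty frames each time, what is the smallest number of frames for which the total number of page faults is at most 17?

2

f=1: 18 faults
f=2: 13 faults
f=3: 11 faults
f=4: 9 faults
f=5: 8 faults
f=6: 7 faults
f=7: 7 faults
Smallest f with faults ≤ 17 is 2.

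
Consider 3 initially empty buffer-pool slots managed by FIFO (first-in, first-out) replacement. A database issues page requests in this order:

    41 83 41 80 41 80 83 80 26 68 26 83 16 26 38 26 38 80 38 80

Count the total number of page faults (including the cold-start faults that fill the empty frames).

10

41 → miss, frames {41}
83 → miss, frames {41,83}
41 → hit
80 → miss, frames {41,83,80}
41 → hit
80 → hit
83 → hit
80 → hit
26 → miss, evict 41, frames {83,80,26}
68 → miss, evict 83, frames {80,26,68}
26 → hit
83 → miss, evict 80, frames {26,68,83}
16 → miss, evict 26, frames {68,83,16}
26 → miss, evict 68, frames {83,16,26}
38 → miss, evict 83, frames {16,26,38}
26 → hit
38 → hit
80 → miss, evict 16, frames {26,38,80}
38 → hit
80 → hit
Page faults: 10.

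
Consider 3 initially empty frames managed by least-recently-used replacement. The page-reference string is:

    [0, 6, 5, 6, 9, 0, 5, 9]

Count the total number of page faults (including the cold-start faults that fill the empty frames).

0 → fault, frames [0]
6 → fault, frames [0, 6]
5 → fault, frames [0, 6, 5]
6 → hit
9 → fault, evict 0, frames [5, 6, 9]
0 → fault, evict 5, frames [6, 9, 0]
5 → fault, evict 6, frames [9, 0, 5]
9 → hit
Page faults: 6.

6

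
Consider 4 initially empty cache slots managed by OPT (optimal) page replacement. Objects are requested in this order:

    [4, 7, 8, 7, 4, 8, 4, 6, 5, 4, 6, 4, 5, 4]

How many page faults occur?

4 -> miss, frames (4)
7 -> miss, frames (4 7)
8 -> miss, frames (4 7 8)
7 -> hit
4 -> hit
8 -> hit
4 -> hit
6 -> miss, frames (4 7 8 6)
5 -> miss, evict 8, frames (4 7 6 5)
4 -> hit
6 -> hit
4 -> hit
5 -> hit
4 -> hit
Page faults: 5.

5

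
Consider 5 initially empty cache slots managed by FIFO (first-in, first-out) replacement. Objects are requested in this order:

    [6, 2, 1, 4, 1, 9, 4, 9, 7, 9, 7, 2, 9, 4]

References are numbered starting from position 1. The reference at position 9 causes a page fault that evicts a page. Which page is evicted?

6

pos 1: 6: miss, frames [6]
pos 2: 2: miss, frames [6, 2]
pos 3: 1: miss, frames [6, 2, 1]
pos 4: 4: miss, frames [6, 2, 1, 4]
pos 5: 1: hit
pos 6: 9: miss, frames [6, 2, 1, 4, 9]
pos 7: 4: hit
pos 8: 9: hit
pos 9: 7: miss, evict 6, frames [2, 1, 4, 9, 7]
At position 9, page 6 is evicted.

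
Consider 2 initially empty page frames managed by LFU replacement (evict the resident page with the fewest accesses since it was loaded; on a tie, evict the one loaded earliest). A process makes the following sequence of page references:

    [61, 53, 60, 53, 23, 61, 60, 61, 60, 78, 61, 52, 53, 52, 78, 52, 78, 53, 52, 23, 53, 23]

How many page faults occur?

61 → fault, frames [61]
53 → fault, frames [61, 53]
60 → fault, evict 61, frames [53, 60]
53 → hit
23 → fault, evict 60, frames [53, 23]
61 → fault, evict 23, frames [53, 61]
60 → fault, evict 61, frames [53, 60]
61 → fault, evict 60, frames [53, 61]
60 → fault, evict 61, frames [53, 60]
78 → fault, evict 60, frames [53, 78]
61 → fault, evict 78, frames [53, 61]
52 → fault, evict 61, frames [53, 52]
53 → hit
52 → hit
78 → fault, evict 52, frames [53, 78]
52 → fault, evict 78, frames [53, 52]
78 → fault, evict 52, frames [53, 78]
53 → hit
52 → fault, evict 78, frames [53, 52]
23 → fault, evict 52, frames [53, 23]
53 → hit
23 → hit
Page faults: 16.

16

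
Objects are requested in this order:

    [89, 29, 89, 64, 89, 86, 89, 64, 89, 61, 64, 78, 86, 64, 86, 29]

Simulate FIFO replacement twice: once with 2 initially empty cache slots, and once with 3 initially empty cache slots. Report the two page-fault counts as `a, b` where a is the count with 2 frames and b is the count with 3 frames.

2 frames: F F . F F F . F F F F F F F . F → 13 faults.
3 frames: F F . F . F F . . F F F F . . F → 10 faults.
10 < 13: adding a frame reduced faults, as is typical.

13, 10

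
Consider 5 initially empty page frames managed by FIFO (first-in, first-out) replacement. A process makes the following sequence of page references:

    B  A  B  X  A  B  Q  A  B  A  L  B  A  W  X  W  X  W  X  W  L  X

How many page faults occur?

6

B: fault, frames {B}
A: fault, frames {B,A}
B: hit
X: fault, frames {B,A,X}
A: hit
B: hit
Q: fault, frames {B,A,X,Q}
A: hit
B: hit
A: hit
L: fault, frames {B,A,X,Q,L}
B: hit
A: hit
W: fault, evict B, frames {A,X,Q,L,W}
X: hit
W: hit
X: hit
W: hit
X: hit
W: hit
L: hit
X: hit
Page faults: 6.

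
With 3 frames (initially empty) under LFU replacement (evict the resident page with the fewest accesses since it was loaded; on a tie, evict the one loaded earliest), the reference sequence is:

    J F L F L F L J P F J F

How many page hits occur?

7

J -> fault, frames (J)
F -> fault, frames (J F)
L -> fault, frames (J F L)
F -> hit
L -> hit
F -> hit
L -> hit
J -> hit
P -> fault, evict J, frames (F L P)
F -> hit
J -> fault, evict P, frames (F L J)
F -> hit
Hits: 7.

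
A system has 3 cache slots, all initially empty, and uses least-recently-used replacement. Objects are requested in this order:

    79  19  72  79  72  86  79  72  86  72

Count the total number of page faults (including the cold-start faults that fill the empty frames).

79: fault, frames {79}
19: fault, frames {79,19}
72: fault, frames {79,19,72}
79: hit
72: hit
86: fault, evict 19, frames {79,72,86}
79: hit
72: hit
86: hit
72: hit
Page faults: 4.

4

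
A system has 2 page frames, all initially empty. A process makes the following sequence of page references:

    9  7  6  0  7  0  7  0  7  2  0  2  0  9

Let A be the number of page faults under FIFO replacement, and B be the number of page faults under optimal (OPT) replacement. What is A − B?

2

Under FIFO: F F F F F . . . . F F . . F → 8 faults.
Under OPT: F F F F . . . . . F . . . F → 6 faults.
A − B = 8 − 6 = 2.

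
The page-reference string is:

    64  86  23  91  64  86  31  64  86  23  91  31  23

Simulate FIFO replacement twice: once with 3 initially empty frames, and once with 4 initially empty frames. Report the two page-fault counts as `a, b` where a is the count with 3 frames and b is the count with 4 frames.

3 frames: F F F F F F F . . F F . . → 9 faults.
4 frames: F F F F . . F F F F F F . → 10 faults.
10 > 9: adding a frame increased faults — Belady's anomaly.

9, 10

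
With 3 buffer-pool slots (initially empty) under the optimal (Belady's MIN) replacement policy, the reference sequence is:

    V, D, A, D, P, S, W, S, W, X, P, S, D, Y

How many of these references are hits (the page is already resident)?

5

V: miss, frames [V]
D: miss, frames [V, D]
A: miss, frames [V, D, A]
D: hit
P: miss, evict A, frames [V, D, P]
S: miss, evict V, frames [D, P, S]
W: miss, evict D, frames [P, S, W]
S: hit
W: hit
X: miss, evict W, frames [P, S, X]
P: hit
S: hit
D: miss, evict X, frames [P, S, D]
Y: miss, evict D, frames [P, S, Y]
Hits: 5.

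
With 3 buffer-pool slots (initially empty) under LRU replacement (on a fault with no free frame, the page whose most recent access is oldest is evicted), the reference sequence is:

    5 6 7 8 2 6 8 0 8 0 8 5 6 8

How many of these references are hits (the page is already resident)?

5

5 → fault, frames [5]
6 → fault, frames [5, 6]
7 → fault, frames [5, 6, 7]
8 → fault, evict 5, frames [6, 7, 8]
2 → fault, evict 6, frames [7, 8, 2]
6 → fault, evict 7, frames [8, 2, 6]
8 → hit
0 → fault, evict 2, frames [6, 8, 0]
8 → hit
0 → hit
8 → hit
5 → fault, evict 6, frames [0, 8, 5]
6 → fault, evict 0, frames [8, 5, 6]
8 → hit
Hits: 5.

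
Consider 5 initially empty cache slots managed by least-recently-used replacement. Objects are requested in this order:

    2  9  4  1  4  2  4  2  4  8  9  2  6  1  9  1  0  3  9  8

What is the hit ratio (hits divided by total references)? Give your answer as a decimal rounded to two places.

0.50

2 → miss, frames {2}
9 → miss, frames {2,9}
4 → miss, frames {2,9,4}
1 → miss, frames {2,9,4,1}
4 → hit
2 → hit
4 → hit
2 → hit
4 → hit
8 → miss, frames {9,1,2,4,8}
9 → hit
2 → hit
6 → miss, evict 1, frames {4,8,9,2,6}
1 → miss, evict 4, frames {8,9,2,6,1}
9 → hit
1 → hit
0 → miss, evict 8, frames {2,6,9,1,0}
3 → miss, evict 2, frames {6,9,1,0,3}
9 → hit
8 → miss, evict 6, frames {1,0,3,9,8}
Hits: 10 of 20 references → 10/20 = 0.5000.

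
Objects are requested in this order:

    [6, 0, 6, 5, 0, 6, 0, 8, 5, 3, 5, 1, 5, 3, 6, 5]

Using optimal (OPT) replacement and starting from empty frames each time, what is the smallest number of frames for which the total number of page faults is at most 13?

f=1: 16 faults
f=2: 10 faults
f=3: 7 faults
f=4: 6 faults
f=5: 6 faults
f=6: 6 faults
Smallest f with faults ≤ 13 is 2.

2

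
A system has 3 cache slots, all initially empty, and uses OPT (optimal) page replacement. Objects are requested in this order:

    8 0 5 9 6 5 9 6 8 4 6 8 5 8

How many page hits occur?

8 → miss, frames [8]
0 → miss, frames [8, 0]
5 → miss, frames [8, 0, 5]
9 → miss, evict 0, frames [8, 5, 9]
6 → miss, evict 8, frames [5, 9, 6]
5 → hit
9 → hit
6 → hit
8 → miss, evict 9, frames [5, 6, 8]
4 → miss, evict 5, frames [6, 8, 4]
6 → hit
8 → hit
5 → miss, evict 4, frames [6, 8, 5]
8 → hit
Hits: 6.

6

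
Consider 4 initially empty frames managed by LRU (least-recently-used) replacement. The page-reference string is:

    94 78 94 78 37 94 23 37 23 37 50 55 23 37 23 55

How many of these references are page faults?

94 → fault, frames [94]
78 → fault, frames [94, 78]
94 → hit
78 → hit
37 → fault, frames [94, 78, 37]
94 → hit
23 → fault, frames [78, 37, 94, 23]
37 → hit
23 → hit
37 → hit
50 → fault, evict 78, frames [94, 23, 37, 50]
55 → fault, evict 94, frames [23, 37, 50, 55]
23 → hit
37 → hit
23 → hit
55 → hit
Page faults: 6.

6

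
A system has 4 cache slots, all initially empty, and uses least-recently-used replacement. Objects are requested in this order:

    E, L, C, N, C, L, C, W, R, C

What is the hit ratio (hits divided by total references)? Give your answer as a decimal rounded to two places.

0.40

E → miss, frames {E}
L → miss, frames {E,L}
C → miss, frames {E,L,C}
N → miss, frames {E,L,C,N}
C → hit
L → hit
C → hit
W → miss, evict E, frames {N,L,C,W}
R → miss, evict N, frames {L,C,W,R}
C → hit
Hits: 4 of 10 references → 4/10 = 0.4000.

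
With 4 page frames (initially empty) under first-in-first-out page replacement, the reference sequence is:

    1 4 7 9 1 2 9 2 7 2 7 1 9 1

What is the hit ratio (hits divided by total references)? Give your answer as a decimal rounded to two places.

1 -> miss, frames [1]
4 -> miss, frames [1, 4]
7 -> miss, frames [1, 4, 7]
9 -> miss, frames [1, 4, 7, 9]
1 -> hit
2 -> miss, evict 1, frames [4, 7, 9, 2]
9 -> hit
2 -> hit
7 -> hit
2 -> hit
7 -> hit
1 -> miss, evict 4, frames [7, 9, 2, 1]
9 -> hit
1 -> hit
Hits: 8 of 14 references → 8/14 = 0.5714.

0.57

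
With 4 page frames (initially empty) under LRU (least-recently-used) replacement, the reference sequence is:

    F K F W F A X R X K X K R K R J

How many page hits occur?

F → fault, frames (F)
K → fault, frames (F K)
F → hit
W → fault, frames (K F W)
F → hit
A → fault, frames (K W F A)
X → fault, evict K, frames (W F A X)
R → fault, evict W, frames (F A X R)
X → hit
K → fault, evict F, frames (A R X K)
X → hit
K → hit
R → hit
K → hit
R → hit
J → fault, evict A, frames (X K R J)
Hits: 8.

8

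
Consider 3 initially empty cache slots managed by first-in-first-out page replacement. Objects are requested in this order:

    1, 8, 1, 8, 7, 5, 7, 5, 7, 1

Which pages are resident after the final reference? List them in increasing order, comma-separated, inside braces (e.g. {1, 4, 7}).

{1, 5, 7}

1: miss, frames [1]
8: miss, frames [1, 8]
1: hit
8: hit
7: miss, frames [1, 8, 7]
5: miss, evict 1, frames [8, 7, 5]
7: hit
5: hit
7: hit
1: miss, evict 8, frames [7, 5, 1]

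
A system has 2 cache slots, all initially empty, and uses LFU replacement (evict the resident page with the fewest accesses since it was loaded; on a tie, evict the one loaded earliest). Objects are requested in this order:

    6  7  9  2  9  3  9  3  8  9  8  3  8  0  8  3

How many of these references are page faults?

11

6: miss, frames (6)
7: miss, frames (6 7)
9: miss, evict 6, frames (7 9)
2: miss, evict 7, frames (9 2)
9: hit
3: miss, evict 2, frames (9 3)
9: hit
3: hit
8: miss, evict 3, frames (9 8)
9: hit
8: hit
3: miss, evict 8, frames (9 3)
8: miss, evict 3, frames (9 8)
0: miss, evict 8, frames (9 0)
8: miss, evict 0, frames (9 8)
3: miss, evict 8, frames (9 3)
Page faults: 11.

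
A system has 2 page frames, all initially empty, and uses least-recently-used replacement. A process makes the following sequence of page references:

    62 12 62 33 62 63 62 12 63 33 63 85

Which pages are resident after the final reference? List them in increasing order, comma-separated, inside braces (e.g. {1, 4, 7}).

62 -> miss, frames (62)
12 -> miss, frames (62 12)
62 -> hit
33 -> miss, evict 12, frames (62 33)
62 -> hit
63 -> miss, evict 33, frames (62 63)
62 -> hit
12 -> miss, evict 63, frames (62 12)
63 -> miss, evict 62, frames (12 63)
33 -> miss, evict 12, frames (63 33)
63 -> hit
85 -> miss, evict 33, frames (63 85)

{63, 85}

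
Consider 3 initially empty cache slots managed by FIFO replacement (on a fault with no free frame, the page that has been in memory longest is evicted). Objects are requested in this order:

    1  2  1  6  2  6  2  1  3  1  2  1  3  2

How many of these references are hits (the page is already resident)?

1: miss, frames [1]
2: miss, frames [1, 2]
1: hit
6: miss, frames [1, 2, 6]
2: hit
6: hit
2: hit
1: hit
3: miss, evict 1, frames [2, 6, 3]
1: miss, evict 2, frames [6, 3, 1]
2: miss, evict 6, frames [3, 1, 2]
1: hit
3: hit
2: hit
Hits: 8.

8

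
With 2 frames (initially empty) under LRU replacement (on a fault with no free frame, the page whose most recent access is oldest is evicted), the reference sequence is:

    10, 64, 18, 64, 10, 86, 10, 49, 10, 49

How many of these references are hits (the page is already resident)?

10 → fault, frames {10}
64 → fault, frames {10,64}
18 → fault, evict 10, frames {64,18}
64 → hit
10 → fault, evict 18, frames {64,10}
86 → fault, evict 64, frames {10,86}
10 → hit
49 → fault, evict 86, frames {10,49}
10 → hit
49 → hit
Hits: 4.

4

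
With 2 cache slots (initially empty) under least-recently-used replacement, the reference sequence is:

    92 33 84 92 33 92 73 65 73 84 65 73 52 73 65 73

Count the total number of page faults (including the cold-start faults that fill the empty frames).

12

92: fault, frames (92)
33: fault, frames (92 33)
84: fault, evict 92, frames (33 84)
92: fault, evict 33, frames (84 92)
33: fault, evict 84, frames (92 33)
92: hit
73: fault, evict 33, frames (92 73)
65: fault, evict 92, frames (73 65)
73: hit
84: fault, evict 65, frames (73 84)
65: fault, evict 73, frames (84 65)
73: fault, evict 84, frames (65 73)
52: fault, evict 65, frames (73 52)
73: hit
65: fault, evict 52, frames (73 65)
73: hit
Page faults: 12.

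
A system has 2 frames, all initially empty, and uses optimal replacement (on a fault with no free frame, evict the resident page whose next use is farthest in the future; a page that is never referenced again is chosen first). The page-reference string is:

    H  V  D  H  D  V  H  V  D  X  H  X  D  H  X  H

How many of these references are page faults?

H → fault, frames [H]
V → fault, frames [H, V]
D → fault, evict V, frames [H, D]
H → hit
D → hit
V → fault, evict D, frames [H, V]
H → hit
V → hit
D → fault, evict V, frames [H, D]
X → fault, evict D, frames [H, X]
H → hit
X → hit
D → fault, evict X, frames [H, D]
H → hit
X → fault, evict D, frames [H, X]
H → hit
Page faults: 8.

8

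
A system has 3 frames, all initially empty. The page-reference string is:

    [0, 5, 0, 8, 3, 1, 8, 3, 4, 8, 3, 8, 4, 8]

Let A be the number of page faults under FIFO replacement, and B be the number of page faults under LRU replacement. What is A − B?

2

Under FIFO: F F . F F F . . F F F . . . → 8 faults.
Under LRU: F F . F F F . . F . . . . . → 6 faults.
A − B = 8 − 6 = 2.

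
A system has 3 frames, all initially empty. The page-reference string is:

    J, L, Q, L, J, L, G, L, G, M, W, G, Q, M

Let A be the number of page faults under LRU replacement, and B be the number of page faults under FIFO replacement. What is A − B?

1

Under LRU: F F F . . . F . . F F . F F → 8 faults.
Under FIFO: F F F . . . F . . F F . F . → 7 faults.
A − B = 8 − 7 = 1.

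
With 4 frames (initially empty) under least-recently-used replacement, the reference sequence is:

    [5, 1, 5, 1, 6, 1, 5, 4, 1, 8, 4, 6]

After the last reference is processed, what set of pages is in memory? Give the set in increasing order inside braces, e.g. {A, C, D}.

{1, 4, 6, 8}

5: miss, frames [5]
1: miss, frames [5, 1]
5: hit
1: hit
6: miss, frames [5, 1, 6]
1: hit
5: hit
4: miss, frames [6, 1, 5, 4]
1: hit
8: miss, evict 6, frames [5, 4, 1, 8]
4: hit
6: miss, evict 5, frames [1, 8, 4, 6]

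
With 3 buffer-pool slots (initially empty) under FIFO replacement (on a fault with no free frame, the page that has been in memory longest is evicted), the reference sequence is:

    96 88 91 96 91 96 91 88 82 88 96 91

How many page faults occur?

5

96 → fault, frames [96]
88 → fault, frames [96, 88]
91 → fault, frames [96, 88, 91]
96 → hit
91 → hit
96 → hit
91 → hit
88 → hit
82 → fault, evict 96, frames [88, 91, 82]
88 → hit
96 → fault, evict 88, frames [91, 82, 96]
91 → hit
Page faults: 5.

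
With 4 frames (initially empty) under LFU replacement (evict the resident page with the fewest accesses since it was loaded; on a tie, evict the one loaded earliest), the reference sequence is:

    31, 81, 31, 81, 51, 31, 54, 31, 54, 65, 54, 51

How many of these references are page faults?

6

31: miss, frames (31)
81: miss, frames (31 81)
31: hit
81: hit
51: miss, frames (31 81 51)
31: hit
54: miss, frames (31 81 51 54)
31: hit
54: hit
65: miss, evict 51, frames (31 81 54 65)
54: hit
51: miss, evict 65, frames (31 81 54 51)
Page faults: 6.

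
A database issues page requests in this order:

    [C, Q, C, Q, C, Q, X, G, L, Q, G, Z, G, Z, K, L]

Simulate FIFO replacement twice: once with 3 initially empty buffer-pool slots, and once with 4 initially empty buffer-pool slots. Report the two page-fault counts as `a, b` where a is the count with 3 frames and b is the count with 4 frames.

10, 7

3 frames: F F . . . . F F F F . F F . F F → 10 faults.
4 frames: F F . . . . F F F . . F . . F . → 7 faults.
7 < 10: adding a frame reduced faults, as is typical.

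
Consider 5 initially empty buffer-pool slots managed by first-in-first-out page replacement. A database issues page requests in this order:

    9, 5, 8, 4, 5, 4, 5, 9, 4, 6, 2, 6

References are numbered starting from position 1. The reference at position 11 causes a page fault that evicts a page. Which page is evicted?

9

pos 1: 9 -> fault, frames {9}
pos 2: 5 -> fault, frames {9,5}
pos 3: 8 -> fault, frames {9,5,8}
pos 4: 4 -> fault, frames {9,5,8,4}
pos 5: 5 -> hit
pos 6: 4 -> hit
pos 7: 5 -> hit
pos 8: 9 -> hit
pos 9: 4 -> hit
pos 10: 6 -> fault, frames {9,5,8,4,6}
pos 11: 2 -> fault, evict 9, frames {5,8,4,6,2}
At position 11, page 9 is evicted.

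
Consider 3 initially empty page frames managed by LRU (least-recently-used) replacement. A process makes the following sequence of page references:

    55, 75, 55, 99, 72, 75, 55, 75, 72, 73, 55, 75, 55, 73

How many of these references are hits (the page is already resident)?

55 -> fault, frames [55]
75 -> fault, frames [55, 75]
55 -> hit
99 -> fault, frames [75, 55, 99]
72 -> fault, evict 75, frames [55, 99, 72]
75 -> fault, evict 55, frames [99, 72, 75]
55 -> fault, evict 99, frames [72, 75, 55]
75 -> hit
72 -> hit
73 -> fault, evict 55, frames [75, 72, 73]
55 -> fault, evict 75, frames [72, 73, 55]
75 -> fault, evict 72, frames [73, 55, 75]
55 -> hit
73 -> hit
Hits: 5.

5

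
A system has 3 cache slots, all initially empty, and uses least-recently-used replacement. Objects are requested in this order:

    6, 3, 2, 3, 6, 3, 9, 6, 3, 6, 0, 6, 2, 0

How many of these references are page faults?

6

6: fault, frames [6]
3: fault, frames [6, 3]
2: fault, frames [6, 3, 2]
3: hit
6: hit
3: hit
9: fault, evict 2, frames [6, 3, 9]
6: hit
3: hit
6: hit
0: fault, evict 9, frames [3, 6, 0]
6: hit
2: fault, evict 3, frames [0, 6, 2]
0: hit
Page faults: 6.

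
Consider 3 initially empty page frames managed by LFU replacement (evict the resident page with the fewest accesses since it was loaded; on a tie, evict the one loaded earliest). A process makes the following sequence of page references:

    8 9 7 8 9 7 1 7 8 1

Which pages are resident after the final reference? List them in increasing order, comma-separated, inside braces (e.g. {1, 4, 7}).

8 → miss, frames [8]
9 → miss, frames [8, 9]
7 → miss, frames [8, 9, 7]
8 → hit
9 → hit
7 → hit
1 → miss, evict 8, frames [9, 7, 1]
7 → hit
8 → miss, evict 1, frames [9, 7, 8]
1 → miss, evict 8, frames [9, 7, 1]

{1, 7, 9}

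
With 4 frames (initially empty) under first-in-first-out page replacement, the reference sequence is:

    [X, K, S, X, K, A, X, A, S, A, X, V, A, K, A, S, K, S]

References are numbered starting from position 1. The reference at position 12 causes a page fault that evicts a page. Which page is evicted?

X

pos 1: X -> miss, frames [X]
pos 2: K -> miss, frames [X, K]
pos 3: S -> miss, frames [X, K, S]
pos 4: X -> hit
pos 5: K -> hit
pos 6: A -> miss, frames [X, K, S, A]
pos 7: X -> hit
pos 8: A -> hit
pos 9: S -> hit
pos 10: A -> hit
pos 11: X -> hit
pos 12: V -> miss, evict X, frames [K, S, A, V]
At position 12, page X is evicted.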